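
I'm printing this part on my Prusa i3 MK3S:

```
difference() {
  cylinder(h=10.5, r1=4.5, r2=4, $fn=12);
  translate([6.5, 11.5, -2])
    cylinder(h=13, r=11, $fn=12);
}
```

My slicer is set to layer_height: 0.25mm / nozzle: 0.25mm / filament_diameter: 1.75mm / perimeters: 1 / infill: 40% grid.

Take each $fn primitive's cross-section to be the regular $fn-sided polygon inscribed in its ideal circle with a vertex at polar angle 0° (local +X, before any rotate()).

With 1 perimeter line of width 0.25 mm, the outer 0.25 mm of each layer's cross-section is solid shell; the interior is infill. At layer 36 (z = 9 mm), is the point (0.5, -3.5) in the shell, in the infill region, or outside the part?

infill

At z = 9 mm: the cone contributes a regular 12-gon of circumradius 4.071 (interpolated between r1=4.5 and r2=4 at t=0.857); the r=11 cylinder at (6.5, 11.5) contributes a regular 12-gon of circumradius 11; Subtracting the remaining from the first: starting from the cone, the r=11 cylinder at (6.5, 11.5) partially overlaps it — only the 5.83 mm² overlap (of its 363.00 mm²) is removed, clipping the outline — 1 connected region. Overall, the cross-section is a single solid region. The nearest boundary edge runs (2.04, -3.53)→(-0.00, -4.07); distance from the point to it = 0.42 mm. The point is inside the cross-section and 0.42 mm from the nearest boundary — more than the 0.25 mm shell width (1 × 0.25), so it's in the infill interior.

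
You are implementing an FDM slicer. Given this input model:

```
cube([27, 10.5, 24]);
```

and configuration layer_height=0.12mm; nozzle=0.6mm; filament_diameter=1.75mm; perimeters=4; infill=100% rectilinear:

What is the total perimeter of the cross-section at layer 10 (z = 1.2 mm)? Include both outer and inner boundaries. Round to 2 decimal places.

At z = 1.2 mm: the 27×10.5 cube contributes its full rectangle (perimeter 75.00 mm). Overall, the cross-section is a single solid region. Total boundary length (outer) = 75.00 mm.

75.00 mm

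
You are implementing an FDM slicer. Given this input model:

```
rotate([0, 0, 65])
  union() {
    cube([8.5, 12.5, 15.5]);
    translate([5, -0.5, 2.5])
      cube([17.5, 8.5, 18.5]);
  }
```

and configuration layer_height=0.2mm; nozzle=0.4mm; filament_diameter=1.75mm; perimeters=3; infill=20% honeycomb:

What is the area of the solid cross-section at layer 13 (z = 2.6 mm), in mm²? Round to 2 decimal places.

227.00 mm²

At z = 2.6 mm: the cube is present — its section is the full 8.5×12.5 rectangle (area 106.25 mm²); the cube at (5, -0.5) is present — its section is the full 17.5×8.5 rectangle (area 148.75 mm²); Combining (union): the regions partially overlap — summed areas 255.00 mm² minus the doubly-counted overlap 28.00 mm² gives 227.00 mm² — area = 227.00 mm²; (whole slice rotated 65° about Z — lengths, areas and connectivity unchanged). Overall, the cross-section is a single solid region. Net area = 227.00 mm².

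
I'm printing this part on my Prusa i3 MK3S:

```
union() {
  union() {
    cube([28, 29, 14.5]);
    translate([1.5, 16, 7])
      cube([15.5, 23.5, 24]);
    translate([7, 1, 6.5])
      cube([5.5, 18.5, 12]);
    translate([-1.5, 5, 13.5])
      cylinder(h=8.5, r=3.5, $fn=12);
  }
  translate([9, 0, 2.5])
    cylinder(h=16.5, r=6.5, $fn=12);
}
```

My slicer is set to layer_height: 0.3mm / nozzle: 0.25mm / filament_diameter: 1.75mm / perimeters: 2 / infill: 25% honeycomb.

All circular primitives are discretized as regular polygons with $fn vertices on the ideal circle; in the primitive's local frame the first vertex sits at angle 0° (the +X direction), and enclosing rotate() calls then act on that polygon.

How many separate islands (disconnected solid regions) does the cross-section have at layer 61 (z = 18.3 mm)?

2

At z = 18.3 mm: the cube is not intersected at this z (z outside [0, 14.5]); the cube at (1.5, 16) (footprint 15.5×23.5) is included at this height; the cube at (7, 1) (footprint 5.5×18.5) is included at this height; the r=3.5 cylinder at (-1.5, 5) gives a regular 12-gon of circumradius 3.5 (constant along its height); Combining (union): the regions partially overlap (shared area 19.25 mm²), so overlapping operands fuse into one piece — 2 connected regions; the r=6.5 cylinder at (9, 0) contributes a regular 12-gon of circumradius 6.5; Merging all regions: the regions partially overlap (shared area 28.05 mm²), so overlapping operands fuse into one piece — 2 connected regions. Overall, the cross-section has 2 separate islands. Island count = 2.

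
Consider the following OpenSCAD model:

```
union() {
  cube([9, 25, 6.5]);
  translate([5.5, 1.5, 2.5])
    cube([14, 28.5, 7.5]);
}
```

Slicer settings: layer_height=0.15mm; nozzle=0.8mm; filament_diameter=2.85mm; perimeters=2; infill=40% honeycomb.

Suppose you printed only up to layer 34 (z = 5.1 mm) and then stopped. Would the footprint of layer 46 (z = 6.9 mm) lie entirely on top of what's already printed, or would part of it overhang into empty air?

entirely on top

Compare the two slices. At z = 5.1: the cube (footprint 9×25) is included at this height (area 225.00 mm²); the cube at (5.5, 1.5) (footprint 14×28.5) is included at this height (area 399.00 mm²); Combining (union): the regions partially overlap — summed areas 624.00 mm² minus the doubly-counted overlap 82.25 mm² gives 541.75 mm² — area = 541.75 mm². At z = 6.9: the cube does not reach this height (z outside [0, 6.5]); the cube at (5.5, 1.5) is present — its section is the full 14×28.5 rectangle (area 399.00 mm²); Merging all regions: only the 14×28.5 cube at (5.5, 1.5) is present, so the union is just that shape — area = 399.00 mm². Checking containment: the cross-section at z = 6.9 is a subset of the cross-section at z = 5.1.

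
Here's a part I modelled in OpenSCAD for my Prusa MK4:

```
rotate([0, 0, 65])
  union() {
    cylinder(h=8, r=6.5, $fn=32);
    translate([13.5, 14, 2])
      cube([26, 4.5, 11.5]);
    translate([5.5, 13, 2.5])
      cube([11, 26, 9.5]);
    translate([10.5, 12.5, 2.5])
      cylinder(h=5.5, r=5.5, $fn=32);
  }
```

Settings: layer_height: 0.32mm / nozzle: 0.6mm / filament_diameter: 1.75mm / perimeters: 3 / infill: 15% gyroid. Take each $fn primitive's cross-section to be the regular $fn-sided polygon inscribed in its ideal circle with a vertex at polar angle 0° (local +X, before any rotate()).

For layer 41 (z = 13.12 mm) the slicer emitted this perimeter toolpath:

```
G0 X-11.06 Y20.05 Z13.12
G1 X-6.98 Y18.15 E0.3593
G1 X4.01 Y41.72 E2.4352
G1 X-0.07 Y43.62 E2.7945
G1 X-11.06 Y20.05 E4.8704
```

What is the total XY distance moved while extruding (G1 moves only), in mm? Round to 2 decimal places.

61.01 mm

Sum the Euclidean lengths of each G1 segment: total = 61.01 mm.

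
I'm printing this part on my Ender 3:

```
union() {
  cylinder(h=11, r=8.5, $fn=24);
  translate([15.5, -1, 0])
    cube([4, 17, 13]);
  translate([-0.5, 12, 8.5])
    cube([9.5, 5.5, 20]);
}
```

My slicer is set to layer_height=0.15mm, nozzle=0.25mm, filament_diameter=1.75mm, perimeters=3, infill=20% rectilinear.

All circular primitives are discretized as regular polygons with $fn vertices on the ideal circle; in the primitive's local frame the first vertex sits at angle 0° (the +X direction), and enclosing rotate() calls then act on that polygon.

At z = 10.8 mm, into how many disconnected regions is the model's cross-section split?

3

At z = 10.8 mm: the r=8.5 cylinder contributes a regular 24-gon of circumradius 8.5; the cube at (15.5, -1) is present — its section is the full 4×17 rectangle; the cube at (-0.5, 12) (footprint 9.5×5.5) is included at this height; Taking the union: the 3 present regions are separate (no shared area or edge), so areas and boundary lengths simply add and each stays a separate island — 3 connected regions. The result has 3 disconnected regions.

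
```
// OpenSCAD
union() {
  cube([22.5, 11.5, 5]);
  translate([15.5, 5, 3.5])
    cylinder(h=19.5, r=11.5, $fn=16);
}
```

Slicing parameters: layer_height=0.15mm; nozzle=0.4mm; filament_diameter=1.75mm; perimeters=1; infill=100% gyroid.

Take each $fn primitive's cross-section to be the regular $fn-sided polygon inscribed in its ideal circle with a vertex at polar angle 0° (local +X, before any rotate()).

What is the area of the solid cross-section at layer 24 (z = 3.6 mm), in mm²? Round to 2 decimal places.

458.69 mm²

At z = 3.6 mm: the 22.5×11.5 cube contributes its full rectangle (area 258.75 mm²); the r=11.5 cylinder at (15.5, 5) contributes a regular 16-gon of circumradius 11.5 (area = (16/2)·11.500²·sin(360°/16) = 404.88 mm²); Merging all regions: the regions partially overlap — summed areas 663.63 mm² minus the doubly-counted overlap 204.94 mm² gives 458.69 mm² — area = 458.69 mm². Overall, the cross-section is a single solid region. Net area = 458.69 mm².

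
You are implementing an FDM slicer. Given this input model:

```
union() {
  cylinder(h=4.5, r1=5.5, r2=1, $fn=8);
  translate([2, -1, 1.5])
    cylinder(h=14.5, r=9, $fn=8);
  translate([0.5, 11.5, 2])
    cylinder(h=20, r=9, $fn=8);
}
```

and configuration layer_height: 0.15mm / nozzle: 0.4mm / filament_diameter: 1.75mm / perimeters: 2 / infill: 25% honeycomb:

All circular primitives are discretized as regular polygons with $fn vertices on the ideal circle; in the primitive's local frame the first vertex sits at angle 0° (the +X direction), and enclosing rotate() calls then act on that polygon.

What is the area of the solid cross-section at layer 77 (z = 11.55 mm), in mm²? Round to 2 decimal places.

At z = 11.55 mm: the cone does not reach this height (z outside [0, 4.5]); the r=9 cylinder at (2, -1) contributes a regular 8-gon of circumradius 9 (area = (8/2)·9.000²·sin(360°/8) = 229.10 mm²); the cylinder at (0.5, 11.5): section is a regular 8-gon, circumradius r=9 (area = (8/2)·9.000²·sin(360°/8) = 229.10 mm²); Taking the union: the regions partially overlap — summed areas 458.21 mm² minus the doubly-counted overlap 35.43 mm² gives 422.77 mm² — area = 422.77 mm². Overall, the cross-section is a single solid region. Net area = 422.77 mm².

422.77 mm²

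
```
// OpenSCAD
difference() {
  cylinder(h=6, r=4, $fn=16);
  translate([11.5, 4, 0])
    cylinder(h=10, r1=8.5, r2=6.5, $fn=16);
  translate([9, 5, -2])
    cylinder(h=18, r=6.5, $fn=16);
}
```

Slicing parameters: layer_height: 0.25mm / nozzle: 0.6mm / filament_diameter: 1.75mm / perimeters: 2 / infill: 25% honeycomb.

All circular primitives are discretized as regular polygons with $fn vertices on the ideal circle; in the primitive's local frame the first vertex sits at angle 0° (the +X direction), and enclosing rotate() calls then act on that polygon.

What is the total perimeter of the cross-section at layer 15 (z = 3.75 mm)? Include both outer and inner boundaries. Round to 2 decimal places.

24.97 mm

At z = 3.75 mm: the r=4 cylinder contributes a regular 16-gon of circumradius 4 (perimeter = 2·16·4.000·sin(180°/16) = 24.97 mm); the cone at (11.5, 4): at t=0.375 of its height the radius interpolates to r₁+(r₂−r₁)t = 7.750, giving a regular 16-gon of that circumradius (perimeter = 2·16·7.750·sin(180°/16) = 48.38 mm); the cylinder at (9, 5): section is a regular 16-gon, circumradius r=6.5 (perimeter = 2·16·6.500·sin(180°/16) = 40.58 mm); After the difference (first − rest): starting from the r=4 cylinder, the cone at (11.5, 4) misses the remaining region (no effect); the r=6.5 cylinder at (9, 5) partially overlaps it — only the 0.05 mm² overlap (of its 129.35 mm²) is removed, clipping the outline — boundary = 24.97 mm. Overall, the cross-section is a single solid region. Total boundary length (outer) = 24.97 mm.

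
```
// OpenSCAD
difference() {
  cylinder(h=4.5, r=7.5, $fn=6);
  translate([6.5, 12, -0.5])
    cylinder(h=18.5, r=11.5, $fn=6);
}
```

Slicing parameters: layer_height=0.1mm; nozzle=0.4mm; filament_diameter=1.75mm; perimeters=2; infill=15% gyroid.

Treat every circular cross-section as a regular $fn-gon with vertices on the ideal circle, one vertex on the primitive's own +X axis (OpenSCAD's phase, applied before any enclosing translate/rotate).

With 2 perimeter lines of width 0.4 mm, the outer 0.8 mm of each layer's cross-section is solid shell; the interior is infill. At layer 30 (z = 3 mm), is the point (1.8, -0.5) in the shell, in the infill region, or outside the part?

infill

At z = 3 mm: the r=7.5 cylinder contributes a regular 6-gon of circumradius 7.5; the r=11.5 cylinder at (6.5, 12) contributes a regular 6-gon of circumradius 11.5; After the difference (first − rest): starting from the r=7.5 cylinder, the r=11.5 cylinder at (6.5, 12) partially overlaps it — only the 24.82 mm² overlap (of its 343.60 mm²) is removed, clipping the outline — 1 connected region. Overall, the cross-section is a single solid region. The nearest boundary edge runs (0.75, 2.04)→(6.32, 2.04); distance from the point to it = 2.54 mm. The point is inside the cross-section and 2.54 mm from the nearest boundary — more than the 0.8 mm shell width (2 × 0.4), so it's in the infill interior.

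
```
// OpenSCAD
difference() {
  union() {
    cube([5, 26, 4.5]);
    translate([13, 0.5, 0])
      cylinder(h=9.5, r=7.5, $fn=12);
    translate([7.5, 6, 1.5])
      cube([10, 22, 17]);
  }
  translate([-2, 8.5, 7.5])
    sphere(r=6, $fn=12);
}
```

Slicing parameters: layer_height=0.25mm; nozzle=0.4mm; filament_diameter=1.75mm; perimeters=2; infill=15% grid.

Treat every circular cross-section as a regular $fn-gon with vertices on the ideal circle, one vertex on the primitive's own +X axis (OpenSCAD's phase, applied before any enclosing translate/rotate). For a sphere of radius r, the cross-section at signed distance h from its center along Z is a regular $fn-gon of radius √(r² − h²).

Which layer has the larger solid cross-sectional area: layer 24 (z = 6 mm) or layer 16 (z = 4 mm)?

layer 16 (z = 4 mm)

Layer 24 (z = 6): the cube is absent (z outside [0, 4.5]); the r=7.5 cylinder at (13, 0.5) gives a regular 12-gon of circumradius 7.5 (constant along its height) (area = (12/2)·7.500²·sin(360°/12) = 168.75 mm²); the 10×22 cube at (7.5, 6) contributes its full rectangle (area 220.00 mm²); Merging all regions: the regions partially overlap — summed areas 388.75 mm² minus the doubly-counted overlap 12.19 mm² gives 376.56 mm² — area = 376.56 mm²; the sphere at (-2, 8.5): section is a regular 12-gon, circumradius = √(r²−h²) = √(6²−1.5²) = 5.809 (area = (12/2)·5.809²·sin(360°/12) = 101.25 mm²); Taking the first minus the rest: starting from the result so far (376.56 mm²), the r=6 sphere at (-2, 8.5) misses the remaining region (no effect) — area = 376.56 mm². So its area = 376.56 mm². Layer 16 (z = 4): the cube (footprint 5×26) is included at this height (area 130.00 mm²); the r=7.5 cylinder at (13, 0.5) contributes a regular 12-gon of circumradius 7.5 (area = (12/2)·7.500²·sin(360°/12) = 168.75 mm²); the cube at (7.5, 6) is present — its section is the full 10×22 rectangle (area 220.00 mm²); Merging all regions: the regions partially overlap — summed areas 518.75 mm² minus the doubly-counted overlap 12.19 mm² gives 506.56 mm² — area = 506.56 mm²; the r=6 sphere at (-2, 8.5) slices to a regular 12-gon of circumradius 4.873 (√(r²−h²) with h=3.5 from center) (area = (12/2)·4.873²·sin(360°/12) = 71.25 mm²); Taking the first minus the rest: starting from the result so far (506.56 mm²), the r=6 sphere at (-2, 8.5) partially overlaps it — only the 17.20 mm² overlap (of its 71.25 mm²) is removed, clipping the outline — area = 489.35 mm². So its area = 489.35 mm². Layer 16 is larger (489.35 vs 376.56 mm²).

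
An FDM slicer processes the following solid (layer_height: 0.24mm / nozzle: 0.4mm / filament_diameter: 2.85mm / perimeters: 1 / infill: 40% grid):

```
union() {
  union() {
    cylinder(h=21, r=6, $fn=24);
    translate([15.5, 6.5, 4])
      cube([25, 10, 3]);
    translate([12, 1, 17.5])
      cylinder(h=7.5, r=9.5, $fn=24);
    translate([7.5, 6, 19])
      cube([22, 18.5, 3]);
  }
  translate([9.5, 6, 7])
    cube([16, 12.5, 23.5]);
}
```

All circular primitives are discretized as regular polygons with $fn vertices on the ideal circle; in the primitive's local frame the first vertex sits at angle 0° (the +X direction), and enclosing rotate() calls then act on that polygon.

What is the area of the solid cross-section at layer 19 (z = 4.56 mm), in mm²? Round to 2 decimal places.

361.81 mm²

At z = 4.56 mm: the r=6 cylinder gives a regular 24-gon of circumradius 6 (constant along its height) (area = (24/2)·6.000²·sin(360°/24) = 111.81 mm²); the cube at (15.5, 6.5) is present — its section is the full 25×10 rectangle (area 250.00 mm²); the cylinder at (12, 1) does not reach this height (z outside [17.5, 25]); the cube at (7.5, 6) does not reach this height (z outside [19, 22]); Combining (union): the 2 present regions are separate (no shared area or edge), so areas and boundary lengths simply add and each stays a separate island — area = 361.81 mm²; the cube at (9.5, 6) is not intersected at this z (z outside [7, 30.5]); Merging all regions: only that combined region is present, so the union is just that shape — area = 361.81 mm². Overall, the cross-section has 2 separate islands. Net area = 361.81 mm².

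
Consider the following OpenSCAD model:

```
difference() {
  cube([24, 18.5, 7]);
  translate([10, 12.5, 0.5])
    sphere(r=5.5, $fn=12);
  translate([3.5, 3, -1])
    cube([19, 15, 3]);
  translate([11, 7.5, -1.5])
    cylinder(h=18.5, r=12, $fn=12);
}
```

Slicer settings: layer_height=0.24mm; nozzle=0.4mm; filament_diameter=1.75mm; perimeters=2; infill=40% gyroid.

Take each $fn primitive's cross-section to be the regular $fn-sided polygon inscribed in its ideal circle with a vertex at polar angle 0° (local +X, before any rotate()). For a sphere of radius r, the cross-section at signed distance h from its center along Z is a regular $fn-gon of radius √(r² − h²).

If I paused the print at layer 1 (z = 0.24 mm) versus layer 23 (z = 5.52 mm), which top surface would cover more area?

Layer 1 (z = 0.24): the cube is present — its section is the full 24×18.5 rectangle (area 444.00 mm²); the r=5.5 sphere at (10, 12.5) contributes a regular 12-gon of circumradius √(5.5²−0.26²) = 5.494 (area = (12/2)·5.494²·sin(360°/12) = 90.55 mm²); the cube at (3.5, 3) (footprint 19×15) is included at this height (area 285.00 mm²); the r=12 cylinder at (11, 7.5) contributes a regular 12-gon of circumradius 12 (area = (12/2)·12.000²·sin(360°/12) = 432.00 mm²); Subtracting the remaining from the first: starting from the 24×18.5 cube (444.00 mm²), the r=5.5 sphere at (10, 12.5) lies wholly inside it (removes its full 90.55 mm² and its 34.13 mm outline becomes a hole wall); the 19×15 cube at (3.5, 3) partially overlaps it — only the 194.45 mm² overlap (of its 285.00 mm²) is removed, clipping the outline; the r=12 cylinder at (11, 7.5) partially overlaps it — only the 106.47 mm² overlap (of its 432.00 mm²) is removed, clipping the outline — area = 52.53 mm². So its area = 52.53 mm². Layer 23 (z = 5.52): the cube is present — its section is the full 24×18.5 rectangle (area 444.00 mm²); the sphere at (10, 12.5): section is a regular 12-gon, circumradius = √(r²−h²) = √(5.5²−5.02²) = 2.247 (area = (12/2)·2.247²·sin(360°/12) = 15.15 mm²); the cube at (3.5, 3) does not reach this height (z outside [-1, 2]); the r=12 cylinder at (11, 7.5) gives a regular 12-gon of circumradius 12 (constant along its height) (area = (12/2)·12.000²·sin(360°/12) = 432.00 mm²); After the difference (first − rest): starting from the 24×18.5 cube (444.00 mm²), the r=5.5 sphere at (10, 12.5) lies wholly inside it (removes its full 15.15 mm² and its 13.96 mm outline becomes a hole wall); the r=12 cylinder at (11, 7.5) partially overlaps it — only the 356.67 mm² overlap (of its 432.00 mm²) is removed, clipping the outline — area = 72.18 mm². So its area = 72.18 mm². Layer 23 is larger (72.18 vs 52.53 mm²).

layer 23 (z = 5.52 mm)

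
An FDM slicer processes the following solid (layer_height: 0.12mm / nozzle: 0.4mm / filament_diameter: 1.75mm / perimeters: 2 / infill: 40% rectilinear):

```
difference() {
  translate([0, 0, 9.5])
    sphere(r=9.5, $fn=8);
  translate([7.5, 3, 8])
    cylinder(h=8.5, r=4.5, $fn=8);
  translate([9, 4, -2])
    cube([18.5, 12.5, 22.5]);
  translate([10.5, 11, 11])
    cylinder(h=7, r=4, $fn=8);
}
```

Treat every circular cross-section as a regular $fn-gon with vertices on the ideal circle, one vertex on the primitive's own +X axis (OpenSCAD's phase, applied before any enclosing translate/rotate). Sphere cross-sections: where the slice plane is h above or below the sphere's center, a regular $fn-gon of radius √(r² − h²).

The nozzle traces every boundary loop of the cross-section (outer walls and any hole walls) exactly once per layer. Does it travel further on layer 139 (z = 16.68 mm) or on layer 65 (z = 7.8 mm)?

layer 65 (z = 7.8 mm)

Layer 139 (z = 16.68): the sphere: section is a regular 8-gon, circumradius = √(r²−h²) = √(9.5²−7.18²) = 6.221 (perimeter = 2·8·6.221·sin(180°/8) = 38.09 mm); the cylinder at (7.5, 3) does not reach this height (z outside [8, 16.5]); the cube at (9, 4) (footprint 18.5×12.5) is included at this height (perimeter 62.00 mm); the cylinder at (10.5, 11): section is a regular 8-gon, circumradius r=4 (perimeter = 2·8·4.000·sin(180°/8) = 24.49 mm); Taking the first minus the rest: starting from the r=9.5 sphere, the 18.5×12.5 cube at (9, 4) misses the remaining region (no effect); the r=4 cylinder at (10.5, 11) misses the remaining region (no effect) — boundary = 38.09 mm. So its perimeter = 38.09 mm. Layer 65 (z = 7.8): the sphere: section is a regular 8-gon, circumradius = √(r²−h²) = √(9.5²−1.7²) = 9.347 (perimeter = 2·8·9.347·sin(180°/8) = 57.23 mm); the cylinder at (7.5, 3) is absent (z outside [8, 16.5]); the cube at (9, 4) is present — its section is the full 18.5×12.5 rectangle (perimeter 62.00 mm); the cylinder at (10.5, 11) does not reach this height (z outside [11, 18]); Subtracting the remaining from the first: starting from the r=9.5 sphere, the 18.5×12.5 cube at (9, 4) misses the remaining region (no effect) — boundary = 57.23 mm. So its perimeter = 57.23 mm. Layer 65 is larger (57.23 vs 38.09 mm).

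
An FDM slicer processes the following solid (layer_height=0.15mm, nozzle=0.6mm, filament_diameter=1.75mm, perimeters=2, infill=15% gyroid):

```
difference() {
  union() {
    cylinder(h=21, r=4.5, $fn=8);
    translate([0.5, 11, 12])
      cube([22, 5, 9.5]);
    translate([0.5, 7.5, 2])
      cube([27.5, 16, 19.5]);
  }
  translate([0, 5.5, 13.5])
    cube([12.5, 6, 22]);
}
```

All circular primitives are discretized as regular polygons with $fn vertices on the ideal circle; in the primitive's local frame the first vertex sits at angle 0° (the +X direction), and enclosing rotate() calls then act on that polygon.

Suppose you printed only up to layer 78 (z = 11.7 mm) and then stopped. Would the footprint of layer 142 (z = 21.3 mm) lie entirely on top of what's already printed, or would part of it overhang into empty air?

Compare the two slices. At z = 11.7: the cylinder: section is a regular 8-gon, circumradius r=4.5 (area = (8/2)·4.500²·sin(360°/8) = 57.28 mm²); the cube at (0.5, 11) is absent (z outside [12, 21.5]); the 27.5×16 cube at (0.5, 7.5) contributes its full rectangle (area 440.00 mm²); Merging all regions: the 2 present regions are separate (no shared area or edge), so areas and boundary lengths simply add and each stays a separate island — area = 497.28 mm²; the cube at (0, 5.5) does not reach this height (z outside [13.5, 35.5]); Taking the first minus the rest: none of the subtracted shapes is present at this height, so that combined region is unchanged — area = 497.28 mm². At z = 21.3: the cylinder is absent (z outside [0, 21]); the cube at (0.5, 11) (footprint 22×5) is included at this height (area 110.00 mm²); the cube at (0.5, 7.5) (footprint 27.5×16) is included at this height (area 440.00 mm²); Merging all regions: the 22×5 cube at (0.5, 11) lies entirely inside the 27.5×16 cube at (0.5, 7.5), so the union is just the 27.5×16 cube at (0.5, 7.5) — area = 440.00 mm²; the cube at (0, 5.5) is present — its section is the full 12.5×6 rectangle (area 75.00 mm²); Taking the first minus the rest: starting from that combined region (440.00 mm²), the 12.5×6 cube at (0, 5.5) partially overlaps it — only the 48.00 mm² overlap (of its 75.00 mm²) is removed, clipping the outline — area = 392.00 mm². Checking containment: the cross-section at z = 21.3 is a subset of the cross-section at z = 11.7.

entirely on top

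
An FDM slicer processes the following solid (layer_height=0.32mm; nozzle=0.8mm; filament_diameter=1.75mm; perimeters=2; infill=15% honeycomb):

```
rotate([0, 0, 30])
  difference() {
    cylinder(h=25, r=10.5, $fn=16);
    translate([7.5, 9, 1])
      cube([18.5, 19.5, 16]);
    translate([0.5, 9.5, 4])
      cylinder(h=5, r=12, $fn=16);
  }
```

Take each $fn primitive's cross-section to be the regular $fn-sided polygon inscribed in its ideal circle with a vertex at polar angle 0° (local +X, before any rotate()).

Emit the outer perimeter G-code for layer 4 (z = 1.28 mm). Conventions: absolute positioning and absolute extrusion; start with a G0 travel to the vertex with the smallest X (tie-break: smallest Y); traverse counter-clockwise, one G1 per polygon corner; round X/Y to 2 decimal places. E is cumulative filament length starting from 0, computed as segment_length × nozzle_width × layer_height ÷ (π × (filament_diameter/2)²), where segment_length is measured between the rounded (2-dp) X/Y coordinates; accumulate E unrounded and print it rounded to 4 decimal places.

G0 X-10.41 Y-1.37 Z1.28
G1 X-9.09 Y-5.25 E0.4362
G1 X-6.39 Y-8.33 E0.8721
G1 X-2.72 Y-10.14 E1.3077
G1 X1.37 Y-10.41 E1.7439
G1 X5.25 Y-9.09 E2.1801
G1 X8.33 Y-6.39 E2.6161
G1 X10.14 Y-2.72 E3.0516
G1 X10.41 Y1.37 E3.4878
G1 X9.09 Y5.25 E3.9240
G1 X6.39 Y8.33 E4.3600
G1 X2.72 Y10.14 E4.7955
G1 X-1.37 Y10.41 E5.2318
G1 X-5.25 Y9.09 E5.6680
G1 X-8.33 Y6.39 E6.1039
G1 X-10.14 Y2.72 E6.5394
G1 X-10.41 Y-1.37 E6.9757

At z = 1.28 mm: the r=10.5 cylinder gives a regular 16-gon of circumradius 10.5 (constant along its height); the 18.5×19.5 cube at (7.5, 9) contributes its full rectangle; the cylinder at (0.5, 9.5) does not reach this height (z outside [4, 9]); After the difference (first − rest): starting from the r=10.5 cylinder, the 18.5×19.5 cube at (7.5, 9) misses the remaining region (no effect) — 1 connected region; (rotated 30° about Z; rotation is an isometry so areas/perimeters/island counts are preserved). The outline is a single polygon with 16 vertices. Extrusion per mm of travel: 0.8 × 0.32 / (π × 0.875²) = 0.106432. Accumulating E over each segment gives final E = 6.9757.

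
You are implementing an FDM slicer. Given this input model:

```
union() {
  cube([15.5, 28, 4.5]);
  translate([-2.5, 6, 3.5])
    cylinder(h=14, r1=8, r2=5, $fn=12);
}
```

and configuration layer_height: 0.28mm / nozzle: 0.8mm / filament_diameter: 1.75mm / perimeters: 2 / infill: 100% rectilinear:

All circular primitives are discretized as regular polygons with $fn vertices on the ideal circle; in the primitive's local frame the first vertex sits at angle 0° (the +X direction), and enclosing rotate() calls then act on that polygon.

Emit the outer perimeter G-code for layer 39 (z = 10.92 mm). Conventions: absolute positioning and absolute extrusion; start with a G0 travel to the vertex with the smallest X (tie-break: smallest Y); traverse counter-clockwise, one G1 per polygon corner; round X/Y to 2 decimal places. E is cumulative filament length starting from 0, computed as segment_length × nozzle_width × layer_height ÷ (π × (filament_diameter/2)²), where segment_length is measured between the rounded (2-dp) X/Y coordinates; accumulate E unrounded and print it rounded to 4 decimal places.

G0 X-8.91 Y6.00 Z10.92
G1 X-8.05 Y2.80 E0.3086
G1 X-5.71 Y0.45 E0.6174
G1 X-2.50 Y-0.41 E0.9269
G1 X0.71 Y0.45 E1.2364
G1 X3.05 Y2.79 E1.5446
G1 X3.91 Y6.00 E1.8541
G1 X3.05 Y9.21 E2.1636
G1 X0.71 Y11.55 E2.4717
G1 X-2.50 Y12.41 E2.7812
G1 X-5.70 Y11.55 E3.0898
G1 X-8.05 Y9.21 E3.3987
G1 X-8.91 Y6.00 E3.7081

At z = 10.92 mm: the cube does not reach this height (z outside [0, 4.5]); the cone at (-2.5, 6): at t=0.530 of its height the radius interpolates to r₁+(r₂−r₁)t = 6.410, giving a regular 12-gon of that circumradius; Combining (union): only the cone at (-2.5, 6) is present, so the union is just that shape — 1 connected region. The outline is a single polygon with 12 vertices. Extrusion per mm of travel: 0.8 × 0.28 / (π × 0.875²) = 0.093128. Accumulating E over each segment gives final E = 3.7081.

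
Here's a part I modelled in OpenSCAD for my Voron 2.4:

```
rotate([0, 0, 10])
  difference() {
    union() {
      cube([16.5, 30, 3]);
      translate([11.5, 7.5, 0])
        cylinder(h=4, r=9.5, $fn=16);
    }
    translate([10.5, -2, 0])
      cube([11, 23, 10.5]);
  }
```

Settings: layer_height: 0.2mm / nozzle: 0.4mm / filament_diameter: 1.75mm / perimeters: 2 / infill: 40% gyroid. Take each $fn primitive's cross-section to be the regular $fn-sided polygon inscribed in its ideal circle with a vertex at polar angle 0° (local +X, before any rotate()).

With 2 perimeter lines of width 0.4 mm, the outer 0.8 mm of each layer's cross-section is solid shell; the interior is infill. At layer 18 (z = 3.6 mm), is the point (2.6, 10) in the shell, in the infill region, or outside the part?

infill

At z = 3.6 mm: the cube is absent (z outside [0, 3]); the r=9.5 cylinder at (11.5, 7.5) gives a regular 16-gon of circumradius 9.5 (constant along its height); Merging all regions: only the r=9.5 cylinder at (11.5, 7.5) is present, so the union is just that shape — 1 connected region; the cube at (10.5, -2) is present — its section is the full 11×23 rectangle; After the difference (first − rest): starting from that combined region, the 11×23 cube at (10.5, -2) partially overlaps it — only the 156.95 mm² overlap (of its 253.00 mm²) is removed, clipping the outline — 1 connected region; (whole slice rotated 10° about Z — lengths, areas and connectivity unchanged). Overall, the cross-section is a single solid region. Undo the 10° rotation: the query point maps to (4.297, 9.397) in the un-rotated model frame. The nearest boundary edge runs (2.00, 7.50)→(2.72, 11.14); distance from the point to it = 1.88 mm. The point is inside the cross-section and 1.88 mm from the nearest boundary — more than the 0.8 mm shell width (2 × 0.4), so it's in the infill interior.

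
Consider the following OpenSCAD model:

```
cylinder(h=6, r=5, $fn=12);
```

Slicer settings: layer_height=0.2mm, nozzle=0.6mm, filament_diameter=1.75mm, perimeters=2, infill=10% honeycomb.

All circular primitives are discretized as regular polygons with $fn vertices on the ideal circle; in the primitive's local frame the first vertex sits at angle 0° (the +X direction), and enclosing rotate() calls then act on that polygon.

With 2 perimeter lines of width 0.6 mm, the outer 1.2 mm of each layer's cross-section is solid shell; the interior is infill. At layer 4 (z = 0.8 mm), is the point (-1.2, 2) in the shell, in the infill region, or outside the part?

At z = 0.8 mm: the cylinder: section is a regular 12-gon, circumradius r=5. Overall, the cross-section is a single solid region. The nearest boundary edge runs (-2.50, 4.33)→(-4.33, 2.50); distance from the point to it = 2.57 mm. The point is inside the cross-section and 2.57 mm from the nearest boundary — more than the 1.2 mm shell width (2 × 0.6), so it's in the infill interior.

infill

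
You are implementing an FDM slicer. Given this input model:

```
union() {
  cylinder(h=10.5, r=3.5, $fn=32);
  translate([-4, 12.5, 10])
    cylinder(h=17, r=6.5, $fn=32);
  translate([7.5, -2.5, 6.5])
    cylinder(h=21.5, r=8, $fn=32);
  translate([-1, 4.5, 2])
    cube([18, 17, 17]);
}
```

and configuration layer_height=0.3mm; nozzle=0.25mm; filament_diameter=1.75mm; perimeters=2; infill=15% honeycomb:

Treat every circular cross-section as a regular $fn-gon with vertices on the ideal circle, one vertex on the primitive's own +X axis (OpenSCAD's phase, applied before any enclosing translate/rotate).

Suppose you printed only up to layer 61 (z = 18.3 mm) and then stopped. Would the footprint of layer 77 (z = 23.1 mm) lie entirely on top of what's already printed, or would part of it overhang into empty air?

entirely on top

Compare the two slices. At z = 18.3: the cylinder is not intersected at this z (z outside [0, 10.5]); the r=6.5 cylinder at (-4, 12.5) contributes a regular 32-gon of circumradius 6.5 (area = (32/2)·6.500²·sin(360°/32) = 131.88 mm²); the cylinder at (7.5, -2.5): section is a regular 32-gon, circumradius r=8 (area = (32/2)·8.000²·sin(360°/32) = 199.77 mm²); the cube at (-1, 4.5) (footprint 18×17) is included at this height (area 306.00 mm²); Combining (union): the regions partially overlap — summed areas 637.65 mm² minus the doubly-counted overlap 33.53 mm² gives 604.13 mm² — area = 604.13 mm². At z = 23.1: the cylinder is not intersected at this z (z outside [0, 10.5]); the r=6.5 cylinder at (-4, 12.5) gives a regular 32-gon of circumradius 6.5 (constant along its height) (area = (32/2)·6.500²·sin(360°/32) = 131.88 mm²); the r=8 cylinder at (7.5, -2.5) contributes a regular 32-gon of circumradius 8 (area = (32/2)·8.000²·sin(360°/32) = 199.77 mm²); the cube at (-1, 4.5) is absent (z outside [2, 19]); Merging all regions: the 2 present regions are separate (no shared area or edge), so areas and boundary lengths simply add and each stays a separate island — area = 331.65 mm². Checking containment: the cross-section at z = 23.1 is a subset of the cross-section at z = 18.3.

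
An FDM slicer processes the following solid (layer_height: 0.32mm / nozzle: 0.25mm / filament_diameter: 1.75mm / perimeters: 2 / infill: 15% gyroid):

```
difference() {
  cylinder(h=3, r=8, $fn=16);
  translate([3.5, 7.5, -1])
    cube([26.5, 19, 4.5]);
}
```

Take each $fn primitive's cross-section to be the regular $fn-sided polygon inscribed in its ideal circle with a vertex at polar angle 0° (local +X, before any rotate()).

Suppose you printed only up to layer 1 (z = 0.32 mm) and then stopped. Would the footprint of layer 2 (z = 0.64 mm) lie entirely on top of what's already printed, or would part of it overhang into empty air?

entirely on top

Compare the two slices. At z = 0.32: the cylinder: section is a regular 16-gon, circumradius r=8 (area = (16/2)·8.000²·sin(360°/16) = 195.93 mm²); the cube at (3.5, 7.5) is present — its section is the full 26.5×19 rectangle (area 503.50 mm²); Taking the first minus the rest: starting from the r=8 cylinder (195.93 mm²), the 26.5×19 cube at (3.5, 7.5) misses the remaining region (no effect) — area = 195.93 mm². At z = 0.64: the cylinder: section is a regular 16-gon, circumradius r=8 (area = (16/2)·8.000²·sin(360°/16) = 195.93 mm²); the cube at (3.5, 7.5) (footprint 26.5×19) is included at this height (area 503.50 mm²); Subtracting the remaining from the first: starting from the r=8 cylinder (195.93 mm²), the 26.5×19 cube at (3.5, 7.5) misses the remaining region (no effect) — area = 195.93 mm². Checking containment: the cross-section at z = 0.64 is a subset of the cross-section at z = 0.32.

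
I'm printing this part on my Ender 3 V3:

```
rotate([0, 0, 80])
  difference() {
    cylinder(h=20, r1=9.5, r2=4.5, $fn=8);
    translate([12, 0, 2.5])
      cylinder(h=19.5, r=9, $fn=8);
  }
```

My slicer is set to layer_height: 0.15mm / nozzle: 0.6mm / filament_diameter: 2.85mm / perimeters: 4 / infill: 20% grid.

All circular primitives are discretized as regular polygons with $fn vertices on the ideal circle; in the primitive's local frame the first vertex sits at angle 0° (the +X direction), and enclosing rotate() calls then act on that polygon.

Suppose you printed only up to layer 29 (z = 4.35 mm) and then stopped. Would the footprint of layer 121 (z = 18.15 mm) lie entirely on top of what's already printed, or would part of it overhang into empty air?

Compare the two slices. At z = 4.35: the cone (r1=9.5→r2=4.5) has section circumradius 8.412 here — a regular 8-gon (area = (8/2)·8.412²·sin(360°/8) = 200.17 mm²); the r=9 cylinder at (12, 0) gives a regular 8-gon of circumradius 9 (constant along its height) (area = (8/2)·9.000²·sin(360°/8) = 229.10 mm²); Subtracting the remaining from the first: starting from the cone (200.17 mm²), the r=9 cylinder at (12, 0) partially overlaps it — only the 35.16 mm² overlap (of its 229.10 mm²) is removed, clipping the outline — area = 165.01 mm²; (whole slice rotated 80° about Z — lengths, areas and connectivity unchanged). At z = 18.15: the cone (r1=9.5→r2=4.5) has section circumradius 4.963 here — a regular 8-gon (area = (8/2)·4.963²·sin(360°/8) = 69.65 mm²); the r=9 cylinder at (12, 0) gives a regular 8-gon of circumradius 9 (constant along its height) (area = (8/2)·9.000²·sin(360°/8) = 229.10 mm²); Taking the first minus the rest: starting from the cone (69.65 mm²), the r=9 cylinder at (12, 0) partially overlaps it — only the 4.65 mm² overlap (of its 229.10 mm²) is removed, clipping the outline — area = 65.00 mm²; (whole slice rotated 80° about Z — lengths, areas and connectivity unchanged). Checking containment: the cross-section at z = 18.15 is a subset of the cross-section at z = 4.35.

entirely on top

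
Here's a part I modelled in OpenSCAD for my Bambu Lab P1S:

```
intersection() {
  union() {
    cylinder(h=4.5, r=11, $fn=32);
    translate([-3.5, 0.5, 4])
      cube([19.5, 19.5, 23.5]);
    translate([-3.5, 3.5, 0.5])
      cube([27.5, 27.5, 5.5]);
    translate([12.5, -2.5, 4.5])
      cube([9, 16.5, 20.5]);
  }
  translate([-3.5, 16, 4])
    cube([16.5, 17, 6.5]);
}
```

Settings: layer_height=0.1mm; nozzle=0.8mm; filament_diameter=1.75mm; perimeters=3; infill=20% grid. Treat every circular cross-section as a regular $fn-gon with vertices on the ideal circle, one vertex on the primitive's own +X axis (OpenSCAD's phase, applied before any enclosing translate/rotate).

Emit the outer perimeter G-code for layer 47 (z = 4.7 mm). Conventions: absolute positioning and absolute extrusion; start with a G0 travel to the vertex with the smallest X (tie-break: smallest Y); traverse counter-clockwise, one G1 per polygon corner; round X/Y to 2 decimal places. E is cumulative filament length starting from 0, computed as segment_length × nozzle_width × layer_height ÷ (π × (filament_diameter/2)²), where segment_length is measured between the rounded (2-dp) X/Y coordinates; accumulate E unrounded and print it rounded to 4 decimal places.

At z = 4.7 mm: the cylinder does not reach this height (z outside [0, 4.5]); the 19.5×19.5 cube at (-3.5, 0.5) contributes its full rectangle; the 27.5×27.5 cube at (-3.5, 3.5) contributes its full rectangle; the cube at (12.5, -2.5) is present — its section is the full 9×16.5 rectangle; Taking the union: the regions partially overlap (shared area 426.75 mm²), so overlapping operands fuse into one piece — 1 connected region; the cube at (-3.5, 16) (footprint 16.5×17) is included at this height; Keeping only the common overlap: the 16.5×17 cube at (-3.5, 16) partially overlaps that combined region; clipping to the common part keeps 247.50 mm² — 1 connected region. The outline is a single polygon with 4 vertices. Extrusion per mm of travel: 0.8 × 0.1 / (π × 0.875²) = 0.033260. Accumulating E over each segment gives final E = 2.0954.

G0 X-3.50 Y16.00 Z4.70
G1 X13.00 Y16.00 E0.5488
G1 X13.00 Y31.00 E1.0477
G1 X-3.50 Y31.00 E1.5965
G1 X-3.50 Y16.00 E2.0954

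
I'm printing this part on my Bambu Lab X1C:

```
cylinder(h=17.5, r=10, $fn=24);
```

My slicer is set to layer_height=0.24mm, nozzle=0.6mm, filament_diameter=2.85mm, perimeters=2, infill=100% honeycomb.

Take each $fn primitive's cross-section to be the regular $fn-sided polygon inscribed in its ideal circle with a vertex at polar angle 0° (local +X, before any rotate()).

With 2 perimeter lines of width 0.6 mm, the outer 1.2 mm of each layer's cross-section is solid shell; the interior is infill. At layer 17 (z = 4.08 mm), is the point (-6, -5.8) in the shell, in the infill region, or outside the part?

At z = 4.08 mm: the r=10 cylinder gives a regular 24-gon of circumradius 10 (constant along its height). Overall, the cross-section is a single solid region. The nearest boundary edge runs (-8.66, -5.00)→(-7.07, -7.07); distance from the point to it = 1.62 mm. The point is inside the cross-section and 1.62 mm from the nearest boundary — more than the 1.2 mm shell width (2 × 0.6), so it's in the infill interior.

infill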